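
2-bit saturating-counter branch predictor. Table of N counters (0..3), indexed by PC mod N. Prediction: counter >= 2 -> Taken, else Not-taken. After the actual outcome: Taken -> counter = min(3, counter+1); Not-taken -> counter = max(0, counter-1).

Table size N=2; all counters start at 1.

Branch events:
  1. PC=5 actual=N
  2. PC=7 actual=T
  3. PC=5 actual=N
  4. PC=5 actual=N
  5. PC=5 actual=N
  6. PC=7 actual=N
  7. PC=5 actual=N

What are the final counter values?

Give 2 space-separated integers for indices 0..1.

Ev 1: PC=5 idx=1 pred=N actual=N -> ctr[1]=0
Ev 2: PC=7 idx=1 pred=N actual=T -> ctr[1]=1
Ev 3: PC=5 idx=1 pred=N actual=N -> ctr[1]=0
Ev 4: PC=5 idx=1 pred=N actual=N -> ctr[1]=0
Ev 5: PC=5 idx=1 pred=N actual=N -> ctr[1]=0
Ev 6: PC=7 idx=1 pred=N actual=N -> ctr[1]=0
Ev 7: PC=5 idx=1 pred=N actual=N -> ctr[1]=0

Answer: 1 0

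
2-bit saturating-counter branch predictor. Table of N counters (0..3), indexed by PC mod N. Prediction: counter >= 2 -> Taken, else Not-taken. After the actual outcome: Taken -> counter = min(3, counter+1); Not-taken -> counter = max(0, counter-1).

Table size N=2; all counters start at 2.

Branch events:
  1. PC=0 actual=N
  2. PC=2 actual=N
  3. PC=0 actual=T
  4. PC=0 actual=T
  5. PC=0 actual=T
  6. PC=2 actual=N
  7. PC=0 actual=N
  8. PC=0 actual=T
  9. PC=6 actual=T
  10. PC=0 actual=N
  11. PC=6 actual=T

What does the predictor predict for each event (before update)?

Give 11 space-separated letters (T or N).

Answer: T N N N T T T N T T T

Derivation:
Ev 1: PC=0 idx=0 pred=T actual=N -> ctr[0]=1
Ev 2: PC=2 idx=0 pred=N actual=N -> ctr[0]=0
Ev 3: PC=0 idx=0 pred=N actual=T -> ctr[0]=1
Ev 4: PC=0 idx=0 pred=N actual=T -> ctr[0]=2
Ev 5: PC=0 idx=0 pred=T actual=T -> ctr[0]=3
Ev 6: PC=2 idx=0 pred=T actual=N -> ctr[0]=2
Ev 7: PC=0 idx=0 pred=T actual=N -> ctr[0]=1
Ev 8: PC=0 idx=0 pred=N actual=T -> ctr[0]=2
Ev 9: PC=6 idx=0 pred=T actual=T -> ctr[0]=3
Ev 10: PC=0 idx=0 pred=T actual=N -> ctr[0]=2
Ev 11: PC=6 idx=0 pred=T actual=T -> ctr[0]=3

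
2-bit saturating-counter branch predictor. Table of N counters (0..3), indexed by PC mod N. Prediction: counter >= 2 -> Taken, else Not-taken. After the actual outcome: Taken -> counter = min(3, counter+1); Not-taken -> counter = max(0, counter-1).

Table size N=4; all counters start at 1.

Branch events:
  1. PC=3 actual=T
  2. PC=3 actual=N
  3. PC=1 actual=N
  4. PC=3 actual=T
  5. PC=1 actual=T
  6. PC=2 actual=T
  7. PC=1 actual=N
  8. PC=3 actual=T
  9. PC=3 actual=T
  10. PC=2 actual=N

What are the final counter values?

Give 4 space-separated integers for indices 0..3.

Answer: 1 0 1 3

Derivation:
Ev 1: PC=3 idx=3 pred=N actual=T -> ctr[3]=2
Ev 2: PC=3 idx=3 pred=T actual=N -> ctr[3]=1
Ev 3: PC=1 idx=1 pred=N actual=N -> ctr[1]=0
Ev 4: PC=3 idx=3 pred=N actual=T -> ctr[3]=2
Ev 5: PC=1 idx=1 pred=N actual=T -> ctr[1]=1
Ev 6: PC=2 idx=2 pred=N actual=T -> ctr[2]=2
Ev 7: PC=1 idx=1 pred=N actual=N -> ctr[1]=0
Ev 8: PC=3 idx=3 pred=T actual=T -> ctr[3]=3
Ev 9: PC=3 idx=3 pred=T actual=T -> ctr[3]=3
Ev 10: PC=2 idx=2 pred=T actual=N -> ctr[2]=1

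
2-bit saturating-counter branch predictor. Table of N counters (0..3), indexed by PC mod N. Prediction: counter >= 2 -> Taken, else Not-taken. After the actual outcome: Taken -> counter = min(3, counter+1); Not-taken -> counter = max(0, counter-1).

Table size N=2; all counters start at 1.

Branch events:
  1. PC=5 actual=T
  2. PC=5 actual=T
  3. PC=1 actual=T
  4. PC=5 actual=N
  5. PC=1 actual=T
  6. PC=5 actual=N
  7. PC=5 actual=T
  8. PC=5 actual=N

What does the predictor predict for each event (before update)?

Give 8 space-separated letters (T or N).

Answer: N T T T T T T T

Derivation:
Ev 1: PC=5 idx=1 pred=N actual=T -> ctr[1]=2
Ev 2: PC=5 idx=1 pred=T actual=T -> ctr[1]=3
Ev 3: PC=1 idx=1 pred=T actual=T -> ctr[1]=3
Ev 4: PC=5 idx=1 pred=T actual=N -> ctr[1]=2
Ev 5: PC=1 idx=1 pred=T actual=T -> ctr[1]=3
Ev 6: PC=5 idx=1 pred=T actual=N -> ctr[1]=2
Ev 7: PC=5 idx=1 pred=T actual=T -> ctr[1]=3
Ev 8: PC=5 idx=1 pred=T actual=N -> ctr[1]=2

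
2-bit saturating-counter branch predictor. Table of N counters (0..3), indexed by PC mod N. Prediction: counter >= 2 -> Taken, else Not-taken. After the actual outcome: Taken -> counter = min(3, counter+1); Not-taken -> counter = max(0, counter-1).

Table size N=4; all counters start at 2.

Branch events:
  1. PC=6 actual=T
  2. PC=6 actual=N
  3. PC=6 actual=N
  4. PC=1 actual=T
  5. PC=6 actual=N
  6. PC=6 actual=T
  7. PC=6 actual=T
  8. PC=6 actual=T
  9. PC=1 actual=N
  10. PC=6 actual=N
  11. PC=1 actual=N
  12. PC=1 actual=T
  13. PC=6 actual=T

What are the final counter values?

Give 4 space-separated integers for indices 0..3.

Answer: 2 2 3 2

Derivation:
Ev 1: PC=6 idx=2 pred=T actual=T -> ctr[2]=3
Ev 2: PC=6 idx=2 pred=T actual=N -> ctr[2]=2
Ev 3: PC=6 idx=2 pred=T actual=N -> ctr[2]=1
Ev 4: PC=1 idx=1 pred=T actual=T -> ctr[1]=3
Ev 5: PC=6 idx=2 pred=N actual=N -> ctr[2]=0
Ev 6: PC=6 idx=2 pred=N actual=T -> ctr[2]=1
Ev 7: PC=6 idx=2 pred=N actual=T -> ctr[2]=2
Ev 8: PC=6 idx=2 pred=T actual=T -> ctr[2]=3
Ev 9: PC=1 idx=1 pred=T actual=N -> ctr[1]=2
Ev 10: PC=6 idx=2 pred=T actual=N -> ctr[2]=2
Ev 11: PC=1 idx=1 pred=T actual=N -> ctr[1]=1
Ev 12: PC=1 idx=1 pred=N actual=T -> ctr[1]=2
Ev 13: PC=6 idx=2 pred=T actual=T -> ctr[2]=3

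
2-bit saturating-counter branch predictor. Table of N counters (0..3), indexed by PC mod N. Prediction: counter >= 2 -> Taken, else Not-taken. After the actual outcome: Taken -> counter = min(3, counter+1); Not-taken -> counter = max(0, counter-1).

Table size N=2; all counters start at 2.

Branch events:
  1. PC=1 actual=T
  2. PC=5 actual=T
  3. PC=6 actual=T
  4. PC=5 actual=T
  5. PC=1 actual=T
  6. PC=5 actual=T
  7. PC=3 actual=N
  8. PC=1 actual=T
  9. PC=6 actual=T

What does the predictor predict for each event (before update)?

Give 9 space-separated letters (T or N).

Ev 1: PC=1 idx=1 pred=T actual=T -> ctr[1]=3
Ev 2: PC=5 idx=1 pred=T actual=T -> ctr[1]=3
Ev 3: PC=6 idx=0 pred=T actual=T -> ctr[0]=3
Ev 4: PC=5 idx=1 pred=T actual=T -> ctr[1]=3
Ev 5: PC=1 idx=1 pred=T actual=T -> ctr[1]=3
Ev 6: PC=5 idx=1 pred=T actual=T -> ctr[1]=3
Ev 7: PC=3 idx=1 pred=T actual=N -> ctr[1]=2
Ev 8: PC=1 idx=1 pred=T actual=T -> ctr[1]=3
Ev 9: PC=6 idx=0 pred=T actual=T -> ctr[0]=3

Answer: T T T T T T T T T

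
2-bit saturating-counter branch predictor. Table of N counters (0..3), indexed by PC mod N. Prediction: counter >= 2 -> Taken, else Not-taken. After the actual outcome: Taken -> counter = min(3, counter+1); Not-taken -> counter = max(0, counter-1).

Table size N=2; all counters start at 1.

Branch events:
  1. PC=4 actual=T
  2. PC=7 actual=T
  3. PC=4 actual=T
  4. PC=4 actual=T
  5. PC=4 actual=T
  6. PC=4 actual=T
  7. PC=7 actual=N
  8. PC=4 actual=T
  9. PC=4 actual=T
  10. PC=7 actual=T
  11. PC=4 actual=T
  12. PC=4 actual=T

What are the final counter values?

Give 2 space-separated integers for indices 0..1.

Ev 1: PC=4 idx=0 pred=N actual=T -> ctr[0]=2
Ev 2: PC=7 idx=1 pred=N actual=T -> ctr[1]=2
Ev 3: PC=4 idx=0 pred=T actual=T -> ctr[0]=3
Ev 4: PC=4 idx=0 pred=T actual=T -> ctr[0]=3
Ev 5: PC=4 idx=0 pred=T actual=T -> ctr[0]=3
Ev 6: PC=4 idx=0 pred=T actual=T -> ctr[0]=3
Ev 7: PC=7 idx=1 pred=T actual=N -> ctr[1]=1
Ev 8: PC=4 idx=0 pred=T actual=T -> ctr[0]=3
Ev 9: PC=4 idx=0 pred=T actual=T -> ctr[0]=3
Ev 10: PC=7 idx=1 pred=N actual=T -> ctr[1]=2
Ev 11: PC=4 idx=0 pred=T actual=T -> ctr[0]=3
Ev 12: PC=4 idx=0 pred=T actual=T -> ctr[0]=3

Answer: 3 2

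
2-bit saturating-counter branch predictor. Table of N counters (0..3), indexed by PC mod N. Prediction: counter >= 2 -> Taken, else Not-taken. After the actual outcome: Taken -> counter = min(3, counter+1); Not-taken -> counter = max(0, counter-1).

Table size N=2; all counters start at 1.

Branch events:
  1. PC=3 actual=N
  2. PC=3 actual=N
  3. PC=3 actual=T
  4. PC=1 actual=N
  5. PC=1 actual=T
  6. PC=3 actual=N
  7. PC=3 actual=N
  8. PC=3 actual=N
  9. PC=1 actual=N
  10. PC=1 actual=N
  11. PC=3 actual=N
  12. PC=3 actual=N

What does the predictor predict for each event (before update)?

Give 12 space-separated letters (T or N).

Answer: N N N N N N N N N N N N

Derivation:
Ev 1: PC=3 idx=1 pred=N actual=N -> ctr[1]=0
Ev 2: PC=3 idx=1 pred=N actual=N -> ctr[1]=0
Ev 3: PC=3 idx=1 pred=N actual=T -> ctr[1]=1
Ev 4: PC=1 idx=1 pred=N actual=N -> ctr[1]=0
Ev 5: PC=1 idx=1 pred=N actual=T -> ctr[1]=1
Ev 6: PC=3 idx=1 pred=N actual=N -> ctr[1]=0
Ev 7: PC=3 idx=1 pred=N actual=N -> ctr[1]=0
Ev 8: PC=3 idx=1 pred=N actual=N -> ctr[1]=0
Ev 9: PC=1 idx=1 pred=N actual=N -> ctr[1]=0
Ev 10: PC=1 idx=1 pred=N actual=N -> ctr[1]=0
Ev 11: PC=3 idx=1 pred=N actual=N -> ctr[1]=0
Ev 12: PC=3 idx=1 pred=N actual=N -> ctr[1]=0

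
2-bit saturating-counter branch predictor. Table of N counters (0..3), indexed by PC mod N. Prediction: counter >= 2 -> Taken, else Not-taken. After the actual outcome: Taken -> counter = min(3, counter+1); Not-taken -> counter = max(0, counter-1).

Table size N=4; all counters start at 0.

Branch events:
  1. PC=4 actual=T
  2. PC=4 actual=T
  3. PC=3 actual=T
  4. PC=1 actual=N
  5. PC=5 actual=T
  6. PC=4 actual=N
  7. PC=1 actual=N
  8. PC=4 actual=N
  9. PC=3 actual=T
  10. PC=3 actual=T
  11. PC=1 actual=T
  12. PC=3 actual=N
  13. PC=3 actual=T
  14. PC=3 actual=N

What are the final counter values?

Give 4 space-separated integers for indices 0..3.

Answer: 0 1 0 2

Derivation:
Ev 1: PC=4 idx=0 pred=N actual=T -> ctr[0]=1
Ev 2: PC=4 idx=0 pred=N actual=T -> ctr[0]=2
Ev 3: PC=3 idx=3 pred=N actual=T -> ctr[3]=1
Ev 4: PC=1 idx=1 pred=N actual=N -> ctr[1]=0
Ev 5: PC=5 idx=1 pred=N actual=T -> ctr[1]=1
Ev 6: PC=4 idx=0 pred=T actual=N -> ctr[0]=1
Ev 7: PC=1 idx=1 pred=N actual=N -> ctr[1]=0
Ev 8: PC=4 idx=0 pred=N actual=N -> ctr[0]=0
Ev 9: PC=3 idx=3 pred=N actual=T -> ctr[3]=2
Ev 10: PC=3 idx=3 pred=T actual=T -> ctr[3]=3
Ev 11: PC=1 idx=1 pred=N actual=T -> ctr[1]=1
Ev 12: PC=3 idx=3 pred=T actual=N -> ctr[3]=2
Ev 13: PC=3 idx=3 pred=T actual=T -> ctr[3]=3
Ev 14: PC=3 idx=3 pred=T actual=N -> ctr[3]=2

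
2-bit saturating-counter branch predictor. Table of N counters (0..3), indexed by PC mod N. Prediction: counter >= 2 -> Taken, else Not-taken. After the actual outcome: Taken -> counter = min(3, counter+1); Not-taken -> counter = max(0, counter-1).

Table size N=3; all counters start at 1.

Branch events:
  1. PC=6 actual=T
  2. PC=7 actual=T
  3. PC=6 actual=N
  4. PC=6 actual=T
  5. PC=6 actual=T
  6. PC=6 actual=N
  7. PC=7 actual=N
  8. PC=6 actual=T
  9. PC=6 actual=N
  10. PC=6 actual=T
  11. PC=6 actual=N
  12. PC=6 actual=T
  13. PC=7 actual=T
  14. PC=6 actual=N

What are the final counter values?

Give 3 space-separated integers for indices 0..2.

Ev 1: PC=6 idx=0 pred=N actual=T -> ctr[0]=2
Ev 2: PC=7 idx=1 pred=N actual=T -> ctr[1]=2
Ev 3: PC=6 idx=0 pred=T actual=N -> ctr[0]=1
Ev 4: PC=6 idx=0 pred=N actual=T -> ctr[0]=2
Ev 5: PC=6 idx=0 pred=T actual=T -> ctr[0]=3
Ev 6: PC=6 idx=0 pred=T actual=N -> ctr[0]=2
Ev 7: PC=7 idx=1 pred=T actual=N -> ctr[1]=1
Ev 8: PC=6 idx=0 pred=T actual=T -> ctr[0]=3
Ev 9: PC=6 idx=0 pred=T actual=N -> ctr[0]=2
Ev 10: PC=6 idx=0 pred=T actual=T -> ctr[0]=3
Ev 11: PC=6 idx=0 pred=T actual=N -> ctr[0]=2
Ev 12: PC=6 idx=0 pred=T actual=T -> ctr[0]=3
Ev 13: PC=7 idx=1 pred=N actual=T -> ctr[1]=2
Ev 14: PC=6 idx=0 pred=T actual=N -> ctr[0]=2

Answer: 2 2 1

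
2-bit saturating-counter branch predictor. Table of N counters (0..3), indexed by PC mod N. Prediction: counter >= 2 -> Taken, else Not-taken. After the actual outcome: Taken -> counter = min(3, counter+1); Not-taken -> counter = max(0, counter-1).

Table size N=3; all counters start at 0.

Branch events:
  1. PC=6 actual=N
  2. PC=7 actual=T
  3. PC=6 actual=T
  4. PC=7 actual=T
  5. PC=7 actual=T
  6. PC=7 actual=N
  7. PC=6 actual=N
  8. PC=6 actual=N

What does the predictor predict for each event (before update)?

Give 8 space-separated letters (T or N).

Ev 1: PC=6 idx=0 pred=N actual=N -> ctr[0]=0
Ev 2: PC=7 idx=1 pred=N actual=T -> ctr[1]=1
Ev 3: PC=6 idx=0 pred=N actual=T -> ctr[0]=1
Ev 4: PC=7 idx=1 pred=N actual=T -> ctr[1]=2
Ev 5: PC=7 idx=1 pred=T actual=T -> ctr[1]=3
Ev 6: PC=7 idx=1 pred=T actual=N -> ctr[1]=2
Ev 7: PC=6 idx=0 pred=N actual=N -> ctr[0]=0
Ev 8: PC=6 idx=0 pred=N actual=N -> ctr[0]=0

Answer: N N N N T T N N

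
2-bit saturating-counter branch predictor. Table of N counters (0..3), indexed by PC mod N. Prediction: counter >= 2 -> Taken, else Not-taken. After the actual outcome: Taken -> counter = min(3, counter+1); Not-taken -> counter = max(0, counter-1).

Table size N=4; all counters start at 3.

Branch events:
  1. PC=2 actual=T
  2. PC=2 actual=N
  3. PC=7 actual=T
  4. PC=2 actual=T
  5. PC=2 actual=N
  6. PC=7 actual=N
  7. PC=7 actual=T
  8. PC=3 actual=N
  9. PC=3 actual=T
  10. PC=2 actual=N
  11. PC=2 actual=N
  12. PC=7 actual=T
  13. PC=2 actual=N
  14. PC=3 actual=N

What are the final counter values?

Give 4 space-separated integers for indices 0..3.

Ev 1: PC=2 idx=2 pred=T actual=T -> ctr[2]=3
Ev 2: PC=2 idx=2 pred=T actual=N -> ctr[2]=2
Ev 3: PC=7 idx=3 pred=T actual=T -> ctr[3]=3
Ev 4: PC=2 idx=2 pred=T actual=T -> ctr[2]=3
Ev 5: PC=2 idx=2 pred=T actual=N -> ctr[2]=2
Ev 6: PC=7 idx=3 pred=T actual=N -> ctr[3]=2
Ev 7: PC=7 idx=3 pred=T actual=T -> ctr[3]=3
Ev 8: PC=3 idx=3 pred=T actual=N -> ctr[3]=2
Ev 9: PC=3 idx=3 pred=T actual=T -> ctr[3]=3
Ev 10: PC=2 idx=2 pred=T actual=N -> ctr[2]=1
Ev 11: PC=2 idx=2 pred=N actual=N -> ctr[2]=0
Ev 12: PC=7 idx=3 pred=T actual=T -> ctr[3]=3
Ev 13: PC=2 idx=2 pred=N actual=N -> ctr[2]=0
Ev 14: PC=3 idx=3 pred=T actual=N -> ctr[3]=2

Answer: 3 3 0 2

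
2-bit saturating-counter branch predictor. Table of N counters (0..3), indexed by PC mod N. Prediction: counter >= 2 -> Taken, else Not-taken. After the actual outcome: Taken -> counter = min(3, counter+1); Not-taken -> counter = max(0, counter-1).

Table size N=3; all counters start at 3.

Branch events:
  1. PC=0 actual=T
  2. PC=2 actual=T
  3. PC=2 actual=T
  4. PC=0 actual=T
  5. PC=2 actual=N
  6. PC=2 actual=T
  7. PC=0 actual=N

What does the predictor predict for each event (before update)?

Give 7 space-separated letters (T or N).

Answer: T T T T T T T

Derivation:
Ev 1: PC=0 idx=0 pred=T actual=T -> ctr[0]=3
Ev 2: PC=2 idx=2 pred=T actual=T -> ctr[2]=3
Ev 3: PC=2 idx=2 pred=T actual=T -> ctr[2]=3
Ev 4: PC=0 idx=0 pred=T actual=T -> ctr[0]=3
Ev 5: PC=2 idx=2 pred=T actual=N -> ctr[2]=2
Ev 6: PC=2 idx=2 pred=T actual=T -> ctr[2]=3
Ev 7: PC=0 idx=0 pred=T actual=N -> ctr[0]=2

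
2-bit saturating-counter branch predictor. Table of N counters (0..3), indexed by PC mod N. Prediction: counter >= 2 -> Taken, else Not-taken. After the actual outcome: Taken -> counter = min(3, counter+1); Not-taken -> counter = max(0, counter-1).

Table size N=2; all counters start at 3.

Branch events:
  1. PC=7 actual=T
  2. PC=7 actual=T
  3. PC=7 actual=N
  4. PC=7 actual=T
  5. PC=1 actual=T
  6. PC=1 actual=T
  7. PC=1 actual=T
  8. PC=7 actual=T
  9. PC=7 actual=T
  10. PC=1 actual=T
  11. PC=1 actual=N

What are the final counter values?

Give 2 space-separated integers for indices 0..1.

Ev 1: PC=7 idx=1 pred=T actual=T -> ctr[1]=3
Ev 2: PC=7 idx=1 pred=T actual=T -> ctr[1]=3
Ev 3: PC=7 idx=1 pred=T actual=N -> ctr[1]=2
Ev 4: PC=7 idx=1 pred=T actual=T -> ctr[1]=3
Ev 5: PC=1 idx=1 pred=T actual=T -> ctr[1]=3
Ev 6: PC=1 idx=1 pred=T actual=T -> ctr[1]=3
Ev 7: PC=1 idx=1 pred=T actual=T -> ctr[1]=3
Ev 8: PC=7 idx=1 pred=T actual=T -> ctr[1]=3
Ev 9: PC=7 idx=1 pred=T actual=T -> ctr[1]=3
Ev 10: PC=1 idx=1 pred=T actual=T -> ctr[1]=3
Ev 11: PC=1 idx=1 pred=T actual=N -> ctr[1]=2

Answer: 3 2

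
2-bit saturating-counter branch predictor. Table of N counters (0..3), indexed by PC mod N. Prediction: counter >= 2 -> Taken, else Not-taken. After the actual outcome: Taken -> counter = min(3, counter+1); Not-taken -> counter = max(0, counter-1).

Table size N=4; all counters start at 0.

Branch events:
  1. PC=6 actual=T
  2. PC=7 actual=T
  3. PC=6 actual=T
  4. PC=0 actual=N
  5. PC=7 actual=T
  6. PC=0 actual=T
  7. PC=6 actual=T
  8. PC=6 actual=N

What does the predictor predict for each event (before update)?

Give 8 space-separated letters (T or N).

Ev 1: PC=6 idx=2 pred=N actual=T -> ctr[2]=1
Ev 2: PC=7 idx=3 pred=N actual=T -> ctr[3]=1
Ev 3: PC=6 idx=2 pred=N actual=T -> ctr[2]=2
Ev 4: PC=0 idx=0 pred=N actual=N -> ctr[0]=0
Ev 5: PC=7 idx=3 pred=N actual=T -> ctr[3]=2
Ev 6: PC=0 idx=0 pred=N actual=T -> ctr[0]=1
Ev 7: PC=6 idx=2 pred=T actual=T -> ctr[2]=3
Ev 8: PC=6 idx=2 pred=T actual=N -> ctr[2]=2

Answer: N N N N N N T T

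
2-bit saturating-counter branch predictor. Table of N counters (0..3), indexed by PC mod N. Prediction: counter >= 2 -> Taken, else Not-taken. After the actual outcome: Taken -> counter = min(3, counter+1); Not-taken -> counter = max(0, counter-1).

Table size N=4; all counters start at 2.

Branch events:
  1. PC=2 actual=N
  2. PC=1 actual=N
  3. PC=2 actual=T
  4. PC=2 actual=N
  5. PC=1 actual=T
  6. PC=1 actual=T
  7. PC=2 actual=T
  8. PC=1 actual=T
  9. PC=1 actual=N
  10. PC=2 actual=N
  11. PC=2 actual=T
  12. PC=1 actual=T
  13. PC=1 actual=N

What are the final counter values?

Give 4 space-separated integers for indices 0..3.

Answer: 2 2 2 2

Derivation:
Ev 1: PC=2 idx=2 pred=T actual=N -> ctr[2]=1
Ev 2: PC=1 idx=1 pred=T actual=N -> ctr[1]=1
Ev 3: PC=2 idx=2 pred=N actual=T -> ctr[2]=2
Ev 4: PC=2 idx=2 pred=T actual=N -> ctr[2]=1
Ev 5: PC=1 idx=1 pred=N actual=T -> ctr[1]=2
Ev 6: PC=1 idx=1 pred=T actual=T -> ctr[1]=3
Ev 7: PC=2 idx=2 pred=N actual=T -> ctr[2]=2
Ev 8: PC=1 idx=1 pred=T actual=T -> ctr[1]=3
Ev 9: PC=1 idx=1 pred=T actual=N -> ctr[1]=2
Ev 10: PC=2 idx=2 pred=T actual=N -> ctr[2]=1
Ev 11: PC=2 idx=2 pred=N actual=T -> ctr[2]=2
Ev 12: PC=1 idx=1 pred=T actual=T -> ctr[1]=3
Ev 13: PC=1 idx=1 pred=T actual=N -> ctr[1]=2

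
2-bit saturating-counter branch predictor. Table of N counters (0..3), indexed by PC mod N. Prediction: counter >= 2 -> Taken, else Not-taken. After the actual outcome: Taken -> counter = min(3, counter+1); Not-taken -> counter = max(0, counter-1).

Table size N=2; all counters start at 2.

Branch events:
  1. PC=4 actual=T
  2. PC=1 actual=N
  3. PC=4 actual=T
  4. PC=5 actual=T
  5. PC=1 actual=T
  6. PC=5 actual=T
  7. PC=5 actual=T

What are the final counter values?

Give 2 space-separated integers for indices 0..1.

Ev 1: PC=4 idx=0 pred=T actual=T -> ctr[0]=3
Ev 2: PC=1 idx=1 pred=T actual=N -> ctr[1]=1
Ev 3: PC=4 idx=0 pred=T actual=T -> ctr[0]=3
Ev 4: PC=5 idx=1 pred=N actual=T -> ctr[1]=2
Ev 5: PC=1 idx=1 pred=T actual=T -> ctr[1]=3
Ev 6: PC=5 idx=1 pred=T actual=T -> ctr[1]=3
Ev 7: PC=5 idx=1 pred=T actual=T -> ctr[1]=3

Answer: 3 3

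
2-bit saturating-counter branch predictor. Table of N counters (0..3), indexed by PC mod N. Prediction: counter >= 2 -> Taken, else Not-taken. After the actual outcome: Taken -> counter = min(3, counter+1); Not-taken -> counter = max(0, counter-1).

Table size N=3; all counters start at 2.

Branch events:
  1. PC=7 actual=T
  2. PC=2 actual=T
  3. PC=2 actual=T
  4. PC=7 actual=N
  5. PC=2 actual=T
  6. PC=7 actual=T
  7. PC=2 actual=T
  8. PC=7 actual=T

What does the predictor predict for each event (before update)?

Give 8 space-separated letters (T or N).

Ev 1: PC=7 idx=1 pred=T actual=T -> ctr[1]=3
Ev 2: PC=2 idx=2 pred=T actual=T -> ctr[2]=3
Ev 3: PC=2 idx=2 pred=T actual=T -> ctr[2]=3
Ev 4: PC=7 idx=1 pred=T actual=N -> ctr[1]=2
Ev 5: PC=2 idx=2 pred=T actual=T -> ctr[2]=3
Ev 6: PC=7 idx=1 pred=T actual=T -> ctr[1]=3
Ev 7: PC=2 idx=2 pred=T actual=T -> ctr[2]=3
Ev 8: PC=7 idx=1 pred=T actual=T -> ctr[1]=3

Answer: T T T T T T T T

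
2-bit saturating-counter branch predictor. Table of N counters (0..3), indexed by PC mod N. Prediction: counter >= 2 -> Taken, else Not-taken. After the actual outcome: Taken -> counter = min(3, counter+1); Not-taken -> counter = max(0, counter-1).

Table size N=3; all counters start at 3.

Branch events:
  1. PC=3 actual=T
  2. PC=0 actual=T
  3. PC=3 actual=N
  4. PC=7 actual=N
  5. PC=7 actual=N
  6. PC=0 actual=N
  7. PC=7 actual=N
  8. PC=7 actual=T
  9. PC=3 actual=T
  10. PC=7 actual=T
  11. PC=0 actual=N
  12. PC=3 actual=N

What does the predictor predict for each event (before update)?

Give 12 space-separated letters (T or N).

Ev 1: PC=3 idx=0 pred=T actual=T -> ctr[0]=3
Ev 2: PC=0 idx=0 pred=T actual=T -> ctr[0]=3
Ev 3: PC=3 idx=0 pred=T actual=N -> ctr[0]=2
Ev 4: PC=7 idx=1 pred=T actual=N -> ctr[1]=2
Ev 5: PC=7 idx=1 pred=T actual=N -> ctr[1]=1
Ev 6: PC=0 idx=0 pred=T actual=N -> ctr[0]=1
Ev 7: PC=7 idx=1 pred=N actual=N -> ctr[1]=0
Ev 8: PC=7 idx=1 pred=N actual=T -> ctr[1]=1
Ev 9: PC=3 idx=0 pred=N actual=T -> ctr[0]=2
Ev 10: PC=7 idx=1 pred=N actual=T -> ctr[1]=2
Ev 11: PC=0 idx=0 pred=T actual=N -> ctr[0]=1
Ev 12: PC=3 idx=0 pred=N actual=N -> ctr[0]=0

Answer: T T T T T T N N N N T N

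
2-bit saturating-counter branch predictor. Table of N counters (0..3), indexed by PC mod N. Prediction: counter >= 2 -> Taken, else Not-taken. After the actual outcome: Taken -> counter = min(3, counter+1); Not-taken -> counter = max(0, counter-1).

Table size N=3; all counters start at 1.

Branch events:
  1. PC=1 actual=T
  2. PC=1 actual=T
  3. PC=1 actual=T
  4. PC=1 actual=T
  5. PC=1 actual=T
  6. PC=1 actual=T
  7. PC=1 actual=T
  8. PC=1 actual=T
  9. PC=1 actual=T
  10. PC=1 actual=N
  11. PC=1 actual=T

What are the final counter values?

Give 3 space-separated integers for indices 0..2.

Answer: 1 3 1

Derivation:
Ev 1: PC=1 idx=1 pred=N actual=T -> ctr[1]=2
Ev 2: PC=1 idx=1 pred=T actual=T -> ctr[1]=3
Ev 3: PC=1 idx=1 pred=T actual=T -> ctr[1]=3
Ev 4: PC=1 idx=1 pred=T actual=T -> ctr[1]=3
Ev 5: PC=1 idx=1 pred=T actual=T -> ctr[1]=3
Ev 6: PC=1 idx=1 pred=T actual=T -> ctr[1]=3
Ev 7: PC=1 idx=1 pred=T actual=T -> ctr[1]=3
Ev 8: PC=1 idx=1 pred=T actual=T -> ctr[1]=3
Ev 9: PC=1 idx=1 pred=T actual=T -> ctr[1]=3
Ev 10: PC=1 idx=1 pred=T actual=N -> ctr[1]=2
Ev 11: PC=1 idx=1 pred=T actual=T -> ctr[1]=3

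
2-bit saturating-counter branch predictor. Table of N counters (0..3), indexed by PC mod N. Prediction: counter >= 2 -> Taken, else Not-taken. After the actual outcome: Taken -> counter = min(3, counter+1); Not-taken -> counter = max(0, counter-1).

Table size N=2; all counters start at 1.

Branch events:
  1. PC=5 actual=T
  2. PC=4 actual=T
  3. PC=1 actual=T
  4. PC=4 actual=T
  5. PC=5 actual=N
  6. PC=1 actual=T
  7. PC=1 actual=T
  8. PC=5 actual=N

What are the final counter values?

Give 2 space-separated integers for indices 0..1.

Answer: 3 2

Derivation:
Ev 1: PC=5 idx=1 pred=N actual=T -> ctr[1]=2
Ev 2: PC=4 idx=0 pred=N actual=T -> ctr[0]=2
Ev 3: PC=1 idx=1 pred=T actual=T -> ctr[1]=3
Ev 4: PC=4 idx=0 pred=T actual=T -> ctr[0]=3
Ev 5: PC=5 idx=1 pred=T actual=N -> ctr[1]=2
Ev 6: PC=1 idx=1 pred=T actual=T -> ctr[1]=3
Ev 7: PC=1 idx=1 pred=T actual=T -> ctr[1]=3
Ev 8: PC=5 idx=1 pred=T actual=N -> ctr[1]=2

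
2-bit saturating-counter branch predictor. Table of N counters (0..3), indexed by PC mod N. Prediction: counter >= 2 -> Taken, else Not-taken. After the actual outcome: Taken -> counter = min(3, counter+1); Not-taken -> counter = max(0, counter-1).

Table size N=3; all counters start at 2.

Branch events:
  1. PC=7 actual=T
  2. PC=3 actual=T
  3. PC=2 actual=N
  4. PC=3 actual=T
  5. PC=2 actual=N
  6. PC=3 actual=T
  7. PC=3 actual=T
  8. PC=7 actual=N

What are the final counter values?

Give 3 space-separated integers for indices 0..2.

Ev 1: PC=7 idx=1 pred=T actual=T -> ctr[1]=3
Ev 2: PC=3 idx=0 pred=T actual=T -> ctr[0]=3
Ev 3: PC=2 idx=2 pred=T actual=N -> ctr[2]=1
Ev 4: PC=3 idx=0 pred=T actual=T -> ctr[0]=3
Ev 5: PC=2 idx=2 pred=N actual=N -> ctr[2]=0
Ev 6: PC=3 idx=0 pred=T actual=T -> ctr[0]=3
Ev 7: PC=3 idx=0 pred=T actual=T -> ctr[0]=3
Ev 8: PC=7 idx=1 pred=T actual=N -> ctr[1]=2

Answer: 3 2 0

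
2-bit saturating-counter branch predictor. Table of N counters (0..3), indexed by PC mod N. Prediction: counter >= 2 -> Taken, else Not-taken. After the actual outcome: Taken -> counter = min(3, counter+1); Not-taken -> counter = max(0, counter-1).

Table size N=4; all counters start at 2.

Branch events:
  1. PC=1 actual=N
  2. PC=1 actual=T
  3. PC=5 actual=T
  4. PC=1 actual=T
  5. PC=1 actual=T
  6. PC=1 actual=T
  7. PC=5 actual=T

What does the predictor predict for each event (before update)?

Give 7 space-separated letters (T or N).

Ev 1: PC=1 idx=1 pred=T actual=N -> ctr[1]=1
Ev 2: PC=1 idx=1 pred=N actual=T -> ctr[1]=2
Ev 3: PC=5 idx=1 pred=T actual=T -> ctr[1]=3
Ev 4: PC=1 idx=1 pred=T actual=T -> ctr[1]=3
Ev 5: PC=1 idx=1 pred=T actual=T -> ctr[1]=3
Ev 6: PC=1 idx=1 pred=T actual=T -> ctr[1]=3
Ev 7: PC=5 idx=1 pred=T actual=T -> ctr[1]=3

Answer: T N T T T T T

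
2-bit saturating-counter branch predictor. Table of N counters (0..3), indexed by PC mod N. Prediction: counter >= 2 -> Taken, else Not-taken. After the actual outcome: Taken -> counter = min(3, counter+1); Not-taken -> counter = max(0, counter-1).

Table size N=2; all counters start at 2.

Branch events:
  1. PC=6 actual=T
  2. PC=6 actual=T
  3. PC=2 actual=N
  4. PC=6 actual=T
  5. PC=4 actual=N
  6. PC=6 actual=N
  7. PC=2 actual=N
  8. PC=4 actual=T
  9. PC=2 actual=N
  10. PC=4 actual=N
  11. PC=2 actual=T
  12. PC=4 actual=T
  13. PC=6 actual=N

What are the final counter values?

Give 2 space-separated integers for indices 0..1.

Ev 1: PC=6 idx=0 pred=T actual=T -> ctr[0]=3
Ev 2: PC=6 idx=0 pred=T actual=T -> ctr[0]=3
Ev 3: PC=2 idx=0 pred=T actual=N -> ctr[0]=2
Ev 4: PC=6 idx=0 pred=T actual=T -> ctr[0]=3
Ev 5: PC=4 idx=0 pred=T actual=N -> ctr[0]=2
Ev 6: PC=6 idx=0 pred=T actual=N -> ctr[0]=1
Ev 7: PC=2 idx=0 pred=N actual=N -> ctr[0]=0
Ev 8: PC=4 idx=0 pred=N actual=T -> ctr[0]=1
Ev 9: PC=2 idx=0 pred=N actual=N -> ctr[0]=0
Ev 10: PC=4 idx=0 pred=N actual=N -> ctr[0]=0
Ev 11: PC=2 idx=0 pred=N actual=T -> ctr[0]=1
Ev 12: PC=4 idx=0 pred=N actual=T -> ctr[0]=2
Ev 13: PC=6 idx=0 pred=T actual=N -> ctr[0]=1

Answer: 1 2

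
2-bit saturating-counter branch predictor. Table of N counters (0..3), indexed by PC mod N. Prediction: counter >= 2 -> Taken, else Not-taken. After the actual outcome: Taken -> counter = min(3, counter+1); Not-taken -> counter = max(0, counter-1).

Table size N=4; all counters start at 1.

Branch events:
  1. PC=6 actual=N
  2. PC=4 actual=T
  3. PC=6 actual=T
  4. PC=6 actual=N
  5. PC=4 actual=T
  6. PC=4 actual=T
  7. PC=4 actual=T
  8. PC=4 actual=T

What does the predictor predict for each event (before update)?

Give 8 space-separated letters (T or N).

Answer: N N N N T T T T

Derivation:
Ev 1: PC=6 idx=2 pred=N actual=N -> ctr[2]=0
Ev 2: PC=4 idx=0 pred=N actual=T -> ctr[0]=2
Ev 3: PC=6 idx=2 pred=N actual=T -> ctr[2]=1
Ev 4: PC=6 idx=2 pred=N actual=N -> ctr[2]=0
Ev 5: PC=4 idx=0 pred=T actual=T -> ctr[0]=3
Ev 6: PC=4 idx=0 pred=T actual=T -> ctr[0]=3
Ev 7: PC=4 idx=0 pred=T actual=T -> ctr[0]=3
Ev 8: PC=4 idx=0 pred=T actual=T -> ctr[0]=3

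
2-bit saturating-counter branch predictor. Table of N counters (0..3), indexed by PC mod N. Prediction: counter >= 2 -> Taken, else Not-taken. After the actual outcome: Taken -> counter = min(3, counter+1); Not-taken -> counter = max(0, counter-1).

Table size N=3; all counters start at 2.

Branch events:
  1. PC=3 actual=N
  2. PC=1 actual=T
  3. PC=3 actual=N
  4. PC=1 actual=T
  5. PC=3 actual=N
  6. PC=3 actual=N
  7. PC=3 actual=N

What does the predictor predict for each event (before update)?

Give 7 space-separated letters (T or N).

Ev 1: PC=3 idx=0 pred=T actual=N -> ctr[0]=1
Ev 2: PC=1 idx=1 pred=T actual=T -> ctr[1]=3
Ev 3: PC=3 idx=0 pred=N actual=N -> ctr[0]=0
Ev 4: PC=1 idx=1 pred=T actual=T -> ctr[1]=3
Ev 5: PC=3 idx=0 pred=N actual=N -> ctr[0]=0
Ev 6: PC=3 idx=0 pred=N actual=N -> ctr[0]=0
Ev 7: PC=3 idx=0 pred=N actual=N -> ctr[0]=0

Answer: T T N T N N N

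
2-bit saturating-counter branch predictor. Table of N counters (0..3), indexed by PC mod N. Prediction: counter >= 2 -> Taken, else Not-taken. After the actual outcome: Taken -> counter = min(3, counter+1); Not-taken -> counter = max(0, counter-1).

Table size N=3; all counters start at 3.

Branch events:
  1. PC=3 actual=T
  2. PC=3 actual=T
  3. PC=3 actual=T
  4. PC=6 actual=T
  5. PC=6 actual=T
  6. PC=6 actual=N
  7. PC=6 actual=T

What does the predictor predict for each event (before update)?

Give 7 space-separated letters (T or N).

Ev 1: PC=3 idx=0 pred=T actual=T -> ctr[0]=3
Ev 2: PC=3 idx=0 pred=T actual=T -> ctr[0]=3
Ev 3: PC=3 idx=0 pred=T actual=T -> ctr[0]=3
Ev 4: PC=6 idx=0 pred=T actual=T -> ctr[0]=3
Ev 5: PC=6 idx=0 pred=T actual=T -> ctr[0]=3
Ev 6: PC=6 idx=0 pred=T actual=N -> ctr[0]=2
Ev 7: PC=6 idx=0 pred=T actual=T -> ctr[0]=3

Answer: T T T T T T T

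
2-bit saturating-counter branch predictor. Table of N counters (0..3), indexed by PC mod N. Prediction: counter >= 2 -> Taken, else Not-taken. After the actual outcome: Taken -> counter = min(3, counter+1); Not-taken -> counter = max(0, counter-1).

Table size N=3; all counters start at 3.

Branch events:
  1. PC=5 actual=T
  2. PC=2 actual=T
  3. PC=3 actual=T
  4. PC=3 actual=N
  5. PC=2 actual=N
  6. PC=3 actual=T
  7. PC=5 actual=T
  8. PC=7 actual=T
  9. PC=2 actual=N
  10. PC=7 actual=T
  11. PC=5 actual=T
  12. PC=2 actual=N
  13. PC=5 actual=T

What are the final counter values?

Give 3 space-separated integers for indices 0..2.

Ev 1: PC=5 idx=2 pred=T actual=T -> ctr[2]=3
Ev 2: PC=2 idx=2 pred=T actual=T -> ctr[2]=3
Ev 3: PC=3 idx=0 pred=T actual=T -> ctr[0]=3
Ev 4: PC=3 idx=0 pred=T actual=N -> ctr[0]=2
Ev 5: PC=2 idx=2 pred=T actual=N -> ctr[2]=2
Ev 6: PC=3 idx=0 pred=T actual=T -> ctr[0]=3
Ev 7: PC=5 idx=2 pred=T actual=T -> ctr[2]=3
Ev 8: PC=7 idx=1 pred=T actual=T -> ctr[1]=3
Ev 9: PC=2 idx=2 pred=T actual=N -> ctr[2]=2
Ev 10: PC=7 idx=1 pred=T actual=T -> ctr[1]=3
Ev 11: PC=5 idx=2 pred=T actual=T -> ctr[2]=3
Ev 12: PC=2 idx=2 pred=T actual=N -> ctr[2]=2
Ev 13: PC=5 idx=2 pred=T actual=T -> ctr[2]=3

Answer: 3 3 3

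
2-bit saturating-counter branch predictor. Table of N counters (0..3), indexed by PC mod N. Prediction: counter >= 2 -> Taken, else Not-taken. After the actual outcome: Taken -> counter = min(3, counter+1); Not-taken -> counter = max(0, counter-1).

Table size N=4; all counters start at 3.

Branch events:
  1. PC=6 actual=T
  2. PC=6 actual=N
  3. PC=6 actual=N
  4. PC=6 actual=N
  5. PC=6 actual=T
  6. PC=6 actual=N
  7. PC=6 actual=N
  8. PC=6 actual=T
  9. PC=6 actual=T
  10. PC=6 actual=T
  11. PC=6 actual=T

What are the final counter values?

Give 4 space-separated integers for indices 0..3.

Ev 1: PC=6 idx=2 pred=T actual=T -> ctr[2]=3
Ev 2: PC=6 idx=2 pred=T actual=N -> ctr[2]=2
Ev 3: PC=6 idx=2 pred=T actual=N -> ctr[2]=1
Ev 4: PC=6 idx=2 pred=N actual=N -> ctr[2]=0
Ev 5: PC=6 idx=2 pred=N actual=T -> ctr[2]=1
Ev 6: PC=6 idx=2 pred=N actual=N -> ctr[2]=0
Ev 7: PC=6 idx=2 pred=N actual=N -> ctr[2]=0
Ev 8: PC=6 idx=2 pred=N actual=T -> ctr[2]=1
Ev 9: PC=6 idx=2 pred=N actual=T -> ctr[2]=2
Ev 10: PC=6 idx=2 pred=T actual=T -> ctr[2]=3
Ev 11: PC=6 idx=2 pred=T actual=T -> ctr[2]=3

Answer: 3 3 3 3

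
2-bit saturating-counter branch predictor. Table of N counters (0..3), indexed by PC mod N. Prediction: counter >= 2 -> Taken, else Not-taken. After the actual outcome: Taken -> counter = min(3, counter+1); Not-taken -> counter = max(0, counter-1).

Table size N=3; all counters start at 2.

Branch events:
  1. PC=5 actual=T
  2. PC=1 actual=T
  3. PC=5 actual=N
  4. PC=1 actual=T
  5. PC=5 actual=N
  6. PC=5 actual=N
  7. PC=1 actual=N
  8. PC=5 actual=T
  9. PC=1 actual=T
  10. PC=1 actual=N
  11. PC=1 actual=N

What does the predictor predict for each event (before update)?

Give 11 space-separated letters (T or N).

Ev 1: PC=5 idx=2 pred=T actual=T -> ctr[2]=3
Ev 2: PC=1 idx=1 pred=T actual=T -> ctr[1]=3
Ev 3: PC=5 idx=2 pred=T actual=N -> ctr[2]=2
Ev 4: PC=1 idx=1 pred=T actual=T -> ctr[1]=3
Ev 5: PC=5 idx=2 pred=T actual=N -> ctr[2]=1
Ev 6: PC=5 idx=2 pred=N actual=N -> ctr[2]=0
Ev 7: PC=1 idx=1 pred=T actual=N -> ctr[1]=2
Ev 8: PC=5 idx=2 pred=N actual=T -> ctr[2]=1
Ev 9: PC=1 idx=1 pred=T actual=T -> ctr[1]=3
Ev 10: PC=1 idx=1 pred=T actual=N -> ctr[1]=2
Ev 11: PC=1 idx=1 pred=T actual=N -> ctr[1]=1

Answer: T T T T T N T N T T T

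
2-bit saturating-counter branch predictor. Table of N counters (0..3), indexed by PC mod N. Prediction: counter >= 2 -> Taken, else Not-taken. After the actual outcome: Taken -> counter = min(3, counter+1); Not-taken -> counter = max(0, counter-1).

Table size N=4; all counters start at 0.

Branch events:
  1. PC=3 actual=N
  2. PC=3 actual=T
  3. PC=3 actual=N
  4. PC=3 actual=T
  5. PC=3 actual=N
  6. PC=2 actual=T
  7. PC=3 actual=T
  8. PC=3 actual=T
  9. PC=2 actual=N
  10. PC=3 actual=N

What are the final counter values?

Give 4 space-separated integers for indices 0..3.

Ev 1: PC=3 idx=3 pred=N actual=N -> ctr[3]=0
Ev 2: PC=3 idx=3 pred=N actual=T -> ctr[3]=1
Ev 3: PC=3 idx=3 pred=N actual=N -> ctr[3]=0
Ev 4: PC=3 idx=3 pred=N actual=T -> ctr[3]=1
Ev 5: PC=3 idx=3 pred=N actual=N -> ctr[3]=0
Ev 6: PC=2 idx=2 pred=N actual=T -> ctr[2]=1
Ev 7: PC=3 idx=3 pred=N actual=T -> ctr[3]=1
Ev 8: PC=3 idx=3 pred=N actual=T -> ctr[3]=2
Ev 9: PC=2 idx=2 pred=N actual=N -> ctr[2]=0
Ev 10: PC=3 idx=3 pred=T actual=N -> ctr[3]=1

Answer: 0 0 0 1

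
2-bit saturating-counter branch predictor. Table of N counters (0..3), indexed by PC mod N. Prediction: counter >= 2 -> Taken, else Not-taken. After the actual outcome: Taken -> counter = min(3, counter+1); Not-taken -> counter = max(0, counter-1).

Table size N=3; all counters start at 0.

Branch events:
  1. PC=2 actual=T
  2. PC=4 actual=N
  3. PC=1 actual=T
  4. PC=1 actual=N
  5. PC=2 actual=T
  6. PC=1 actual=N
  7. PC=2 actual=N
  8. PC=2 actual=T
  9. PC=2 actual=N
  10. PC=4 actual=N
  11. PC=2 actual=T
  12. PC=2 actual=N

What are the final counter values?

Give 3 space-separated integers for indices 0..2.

Ev 1: PC=2 idx=2 pred=N actual=T -> ctr[2]=1
Ev 2: PC=4 idx=1 pred=N actual=N -> ctr[1]=0
Ev 3: PC=1 idx=1 pred=N actual=T -> ctr[1]=1
Ev 4: PC=1 idx=1 pred=N actual=N -> ctr[1]=0
Ev 5: PC=2 idx=2 pred=N actual=T -> ctr[2]=2
Ev 6: PC=1 idx=1 pred=N actual=N -> ctr[1]=0
Ev 7: PC=2 idx=2 pred=T actual=N -> ctr[2]=1
Ev 8: PC=2 idx=2 pred=N actual=T -> ctr[2]=2
Ev 9: PC=2 idx=2 pred=T actual=N -> ctr[2]=1
Ev 10: PC=4 idx=1 pred=N actual=N -> ctr[1]=0
Ev 11: PC=2 idx=2 pred=N actual=T -> ctr[2]=2
Ev 12: PC=2 idx=2 pred=T actual=N -> ctr[2]=1

Answer: 0 0 1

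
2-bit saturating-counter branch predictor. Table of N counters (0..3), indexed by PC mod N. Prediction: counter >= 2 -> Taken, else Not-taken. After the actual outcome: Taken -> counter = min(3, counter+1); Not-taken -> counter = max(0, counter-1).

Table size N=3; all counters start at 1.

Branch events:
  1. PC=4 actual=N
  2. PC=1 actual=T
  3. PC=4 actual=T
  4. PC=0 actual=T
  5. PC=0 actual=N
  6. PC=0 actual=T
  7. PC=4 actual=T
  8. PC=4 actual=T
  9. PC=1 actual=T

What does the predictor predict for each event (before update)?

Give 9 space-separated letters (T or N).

Answer: N N N N T N T T T

Derivation:
Ev 1: PC=4 idx=1 pred=N actual=N -> ctr[1]=0
Ev 2: PC=1 idx=1 pred=N actual=T -> ctr[1]=1
Ev 3: PC=4 idx=1 pred=N actual=T -> ctr[1]=2
Ev 4: PC=0 idx=0 pred=N actual=T -> ctr[0]=2
Ev 5: PC=0 idx=0 pred=T actual=N -> ctr[0]=1
Ev 6: PC=0 idx=0 pred=N actual=T -> ctr[0]=2
Ev 7: PC=4 idx=1 pred=T actual=T -> ctr[1]=3
Ev 8: PC=4 idx=1 pred=T actual=T -> ctr[1]=3
Ev 9: PC=1 idx=1 pred=T actual=T -> ctr[1]=3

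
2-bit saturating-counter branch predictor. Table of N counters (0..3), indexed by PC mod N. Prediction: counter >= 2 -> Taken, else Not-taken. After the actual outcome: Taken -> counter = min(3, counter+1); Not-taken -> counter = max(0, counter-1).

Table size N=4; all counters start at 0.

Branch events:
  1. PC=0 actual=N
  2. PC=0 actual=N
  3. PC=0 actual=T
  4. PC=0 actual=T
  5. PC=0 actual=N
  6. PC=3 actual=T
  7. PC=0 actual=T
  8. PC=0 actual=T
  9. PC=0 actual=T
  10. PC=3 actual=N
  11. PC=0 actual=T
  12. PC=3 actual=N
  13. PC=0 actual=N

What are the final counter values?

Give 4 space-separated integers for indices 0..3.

Answer: 2 0 0 0

Derivation:
Ev 1: PC=0 idx=0 pred=N actual=N -> ctr[0]=0
Ev 2: PC=0 idx=0 pred=N actual=N -> ctr[0]=0
Ev 3: PC=0 idx=0 pred=N actual=T -> ctr[0]=1
Ev 4: PC=0 idx=0 pred=N actual=T -> ctr[0]=2
Ev 5: PC=0 idx=0 pred=T actual=N -> ctr[0]=1
Ev 6: PC=3 idx=3 pred=N actual=T -> ctr[3]=1
Ev 7: PC=0 idx=0 pred=N actual=T -> ctr[0]=2
Ev 8: PC=0 idx=0 pred=T actual=T -> ctr[0]=3
Ev 9: PC=0 idx=0 pred=T actual=T -> ctr[0]=3
Ev 10: PC=3 idx=3 pred=N actual=N -> ctr[3]=0
Ev 11: PC=0 idx=0 pred=T actual=T -> ctr[0]=3
Ev 12: PC=3 idx=3 pred=N actual=N -> ctr[3]=0
Ev 13: PC=0 idx=0 pred=T actual=N -> ctr[0]=2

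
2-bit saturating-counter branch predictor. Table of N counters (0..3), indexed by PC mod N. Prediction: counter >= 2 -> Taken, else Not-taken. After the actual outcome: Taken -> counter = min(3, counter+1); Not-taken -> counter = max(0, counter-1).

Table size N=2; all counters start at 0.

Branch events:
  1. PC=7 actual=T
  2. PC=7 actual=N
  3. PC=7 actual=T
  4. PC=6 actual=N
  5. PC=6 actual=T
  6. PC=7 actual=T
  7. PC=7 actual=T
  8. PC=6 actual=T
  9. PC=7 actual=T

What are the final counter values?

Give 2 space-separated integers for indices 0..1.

Answer: 2 3

Derivation:
Ev 1: PC=7 idx=1 pred=N actual=T -> ctr[1]=1
Ev 2: PC=7 idx=1 pred=N actual=N -> ctr[1]=0
Ev 3: PC=7 idx=1 pred=N actual=T -> ctr[1]=1
Ev 4: PC=6 idx=0 pred=N actual=N -> ctr[0]=0
Ev 5: PC=6 idx=0 pred=N actual=T -> ctr[0]=1
Ev 6: PC=7 idx=1 pred=N actual=T -> ctr[1]=2
Ev 7: PC=7 idx=1 pred=T actual=T -> ctr[1]=3
Ev 8: PC=6 idx=0 pred=N actual=T -> ctr[0]=2
Ev 9: PC=7 idx=1 pred=T actual=T -> ctr[1]=3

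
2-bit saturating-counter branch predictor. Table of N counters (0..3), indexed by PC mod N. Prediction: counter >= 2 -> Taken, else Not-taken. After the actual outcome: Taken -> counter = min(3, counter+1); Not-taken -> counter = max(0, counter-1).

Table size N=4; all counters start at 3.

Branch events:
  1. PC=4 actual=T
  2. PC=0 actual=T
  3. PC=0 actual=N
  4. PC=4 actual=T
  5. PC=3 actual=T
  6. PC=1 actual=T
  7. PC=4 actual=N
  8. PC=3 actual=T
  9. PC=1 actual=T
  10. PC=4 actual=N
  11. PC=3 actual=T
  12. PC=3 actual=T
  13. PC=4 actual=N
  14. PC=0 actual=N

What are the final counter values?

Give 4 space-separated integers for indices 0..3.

Answer: 0 3 3 3

Derivation:
Ev 1: PC=4 idx=0 pred=T actual=T -> ctr[0]=3
Ev 2: PC=0 idx=0 pred=T actual=T -> ctr[0]=3
Ev 3: PC=0 idx=0 pred=T actual=N -> ctr[0]=2
Ev 4: PC=4 idx=0 pred=T actual=T -> ctr[0]=3
Ev 5: PC=3 idx=3 pred=T actual=T -> ctr[3]=3
Ev 6: PC=1 idx=1 pred=T actual=T -> ctr[1]=3
Ev 7: PC=4 idx=0 pred=T actual=N -> ctr[0]=2
Ev 8: PC=3 idx=3 pred=T actual=T -> ctr[3]=3
Ev 9: PC=1 idx=1 pred=T actual=T -> ctr[1]=3
Ev 10: PC=4 idx=0 pred=T actual=N -> ctr[0]=1
Ev 11: PC=3 idx=3 pred=T actual=T -> ctr[3]=3
Ev 12: PC=3 idx=3 pred=T actual=T -> ctr[3]=3
Ev 13: PC=4 idx=0 pred=N actual=N -> ctr[0]=0
Ev 14: PC=0 idx=0 pred=N actual=N -> ctr[0]=0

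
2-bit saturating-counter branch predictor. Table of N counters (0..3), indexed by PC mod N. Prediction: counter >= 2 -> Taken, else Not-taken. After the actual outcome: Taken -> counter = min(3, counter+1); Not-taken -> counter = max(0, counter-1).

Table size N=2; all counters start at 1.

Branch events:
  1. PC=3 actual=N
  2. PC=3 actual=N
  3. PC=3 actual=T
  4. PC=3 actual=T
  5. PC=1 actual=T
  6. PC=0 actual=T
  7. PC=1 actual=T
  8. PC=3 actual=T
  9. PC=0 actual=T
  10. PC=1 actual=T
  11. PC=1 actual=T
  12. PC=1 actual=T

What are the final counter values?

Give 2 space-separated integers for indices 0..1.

Answer: 3 3

Derivation:
Ev 1: PC=3 idx=1 pred=N actual=N -> ctr[1]=0
Ev 2: PC=3 idx=1 pred=N actual=N -> ctr[1]=0
Ev 3: PC=3 idx=1 pred=N actual=T -> ctr[1]=1
Ev 4: PC=3 idx=1 pred=N actual=T -> ctr[1]=2
Ev 5: PC=1 idx=1 pred=T actual=T -> ctr[1]=3
Ev 6: PC=0 idx=0 pred=N actual=T -> ctr[0]=2
Ev 7: PC=1 idx=1 pred=T actual=T -> ctr[1]=3
Ev 8: PC=3 idx=1 pred=T actual=T -> ctr[1]=3
Ev 9: PC=0 idx=0 pred=T actual=T -> ctr[0]=3
Ev 10: PC=1 idx=1 pred=T actual=T -> ctr[1]=3
Ev 11: PC=1 idx=1 pred=T actual=T -> ctr[1]=3
Ev 12: PC=1 idx=1 pred=T actual=T -> ctr[1]=3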